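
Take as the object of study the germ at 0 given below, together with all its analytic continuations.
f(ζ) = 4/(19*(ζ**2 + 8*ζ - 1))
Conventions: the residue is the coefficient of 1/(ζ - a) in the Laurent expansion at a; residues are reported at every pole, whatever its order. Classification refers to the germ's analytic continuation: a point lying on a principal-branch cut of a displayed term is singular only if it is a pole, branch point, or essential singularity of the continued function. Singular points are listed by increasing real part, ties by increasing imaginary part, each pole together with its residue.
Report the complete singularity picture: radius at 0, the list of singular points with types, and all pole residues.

Denominator factor (ζ**2 + 8*ζ - 1): discriminant 68, real irrational roots -4 + sqrt(17) and -4 - sqrt(17); poles of order 1, moduli -4 + sqrt(17) and 4 + sqrt(17).
The radius of convergence is the smallest modulus among the singular points: -4 + sqrt(17).
The factor ζ**2 + 8*ζ - 1 splits as (ζ - a)(ζ - a') with a = -4 - sqrt(17), a' = -4 + sqrt(17). At the order-1 pole a set g(ζ) = (ζ - a)*f(ζ) = [4/19] / (ζ - a').
Simple pole: residue = g(a) at a = -4 - sqrt(17), which is -(2/323)*sqrt(17).
The factor ζ**2 + 8*ζ - 1 splits as (ζ - a)(ζ - a') with a = -4 + sqrt(17), a' = -4 - sqrt(17). At the order-1 pole a set g(ζ) = (ζ - a)*f(ζ) = [4/19] / (ζ - a').
Simple pole: residue = g(a) at a = -4 + sqrt(17), which is (2/323)*sqrt(17).
List the singular points by increasing real part (a conjugate pair: the negative imaginary part first).

Radius of convergence at 0: -4 + sqrt(17).
At -4 - sqrt(17): a pole of order 1; residue -(2/323)*sqrt(17).
At -4 + sqrt(17): a pole of order 1; residue (2/323)*sqrt(17).


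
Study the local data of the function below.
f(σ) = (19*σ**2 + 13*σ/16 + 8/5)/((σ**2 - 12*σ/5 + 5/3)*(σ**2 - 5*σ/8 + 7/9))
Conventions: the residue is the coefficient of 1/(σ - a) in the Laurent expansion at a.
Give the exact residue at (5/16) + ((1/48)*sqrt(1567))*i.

The factor σ**2 - 5*σ/8 + 7/9 splits as (σ - a)(σ - a') with a = (5/16) + ((1/48)*sqrt(1567))*i, a' = (5/16) - ((1/48)*sqrt(1567))*i. At the order-1 pole a set g(σ) = (σ - a)*f(σ) = [(19*σ**2 + 13*σ/16 + 8/5)/(σ**2 - 12*σ/5 + 5/3)] / (σ - a').
Simple pole: residue = g(a) at a = (5/16) + ((1/48)*sqrt(1567))*i, which is (-784908/292183) + ((57217440/457850761)*sqrt(1567))*i.

The residue is (-784908/292183) + ((57217440/457850761)*sqrt(1567))*i.


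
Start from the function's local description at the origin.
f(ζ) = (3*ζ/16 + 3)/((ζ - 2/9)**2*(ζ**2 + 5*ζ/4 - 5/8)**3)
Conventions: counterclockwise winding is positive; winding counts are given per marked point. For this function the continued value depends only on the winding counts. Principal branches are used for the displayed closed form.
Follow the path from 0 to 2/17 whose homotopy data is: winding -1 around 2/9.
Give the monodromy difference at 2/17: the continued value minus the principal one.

Continued minus principal equals 0.

The function is rational, hence single-valued: continuing it around any pole returns the same value, so the difference is 0.


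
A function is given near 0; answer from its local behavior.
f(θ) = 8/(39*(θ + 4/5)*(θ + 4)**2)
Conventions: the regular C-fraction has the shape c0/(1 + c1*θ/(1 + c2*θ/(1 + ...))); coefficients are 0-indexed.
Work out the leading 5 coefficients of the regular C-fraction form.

The regular C-fraction coefficients are [5/312, 7/4, -11/28, 43/154, -175/3784].

Taylor coefficients (expand at 0): a_0 = 5/312, a_1 = -35/1248, a_2 = 95/2496, a_3 = -485/9984, a_4 = 125/2048.
c0 = a_0 = 5/312. Peel one level at a time: if S = 1 + c*θ/S' with S'(0) = 1, then c is the θ-coefficient of S and S' = c*θ/(S - 1).
S_1 = c0/f = 1 + (7/4)*θ + (11/16)*θ^2 + ...; c1 = 7/4.
S_2 = c1*θ/(S_1 - 1) = 1 + (-11/28)*θ + (43/392)*θ^2 + ...; c2 = -11/28.
S_3 = c2*θ/(S_2 - 1) = 1 + (43/154)*θ + (25/1936)*θ^2 + ...; c3 = 43/154.
S_4 = c3*θ/(S_3 - 1) = 1 + (-175/3784)*θ + ...; c4 = -175/3784.


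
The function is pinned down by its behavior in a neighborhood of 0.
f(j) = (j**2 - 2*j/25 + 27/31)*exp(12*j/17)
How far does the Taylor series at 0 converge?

The radius of convergence is infinite.

The factor exp(12*j/17) is entire and contributes no finite singular point.
The polynomial part has no poles.
No finite singular points: the Taylor series at 0 converges everywhere.


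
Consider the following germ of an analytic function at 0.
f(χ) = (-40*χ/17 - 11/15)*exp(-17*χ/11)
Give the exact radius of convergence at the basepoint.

The radius of convergence is infinite.

The factor exp(-17*χ/11) is entire and contributes no finite singular point.
The polynomial part has no poles.
No finite singular points: the Taylor series at 0 converges everywhere.


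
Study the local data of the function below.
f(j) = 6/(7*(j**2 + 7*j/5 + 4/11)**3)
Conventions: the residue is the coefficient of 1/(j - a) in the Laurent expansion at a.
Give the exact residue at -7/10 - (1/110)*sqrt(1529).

The factor j**2 + 7*j/5 + 4/11 splits as (j - a)(j - a') with a = -7/10 - (1/110)*sqrt(1529), a' = -7/10 + (1/110)*sqrt(1529). At the order-3 pole a set g(j) = (j - a)^3*f(j) = [6/7] / (j - a')^3.
Order-3 pole: residue = g''(a)/2; g''(-7/10 - (1/110)*sqrt(1529)) = -(27225000/18799333)*sqrt(1529), so the residue is -(13612500/18799333)*sqrt(1529).

The residue is -(13612500/18799333)*sqrt(1529).


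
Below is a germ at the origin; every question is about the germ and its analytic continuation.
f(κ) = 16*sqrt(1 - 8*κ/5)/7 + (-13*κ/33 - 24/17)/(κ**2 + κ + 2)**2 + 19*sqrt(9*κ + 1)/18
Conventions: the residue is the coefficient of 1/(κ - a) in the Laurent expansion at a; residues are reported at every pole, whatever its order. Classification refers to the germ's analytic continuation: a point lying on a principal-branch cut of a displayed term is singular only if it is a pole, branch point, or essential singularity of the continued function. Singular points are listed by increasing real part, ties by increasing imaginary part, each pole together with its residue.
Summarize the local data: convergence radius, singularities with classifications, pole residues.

Denominator factor (κ**2 + κ + 2)^2: discriminant -7, complex-conjugate roots (-1/2) + ((1/2)*sqrt(7))*i and (-1/2) - ((1/2)*sqrt(7))*i; poles of order 2, moduli sqrt(2) and sqrt(2).
Branch term (16/7)*sqrt(1 - κ/(5/8)): its argument vanishes at κ = 5/8, a square-root branch point, modulus 5/8.
Branch term (19/18)*sqrt(1 - κ/(-1/9)): its argument vanishes at κ = -1/9, a square-root branch point, modulus 1/9.
The radius of convergence is the smallest modulus among the singular points: 1/9.
The branch terms are analytic at (-1/2) - ((1/2)*sqrt(7))*i and contribute nothing to the residue; only the rational part matters.
The factor κ**2 + κ + 2 splits as (κ - a)(κ - a') with a = (-1/2) - ((1/2)*sqrt(7))*i, a' = (-1/2) + ((1/2)*sqrt(7))*i. At the order-2 pole a set g(κ) = (κ - a)^2*(rational part) = [-13*κ/33 - 24/17] / (κ - a')^2.
Order-2 pole: residue = g'(a); g'((-1/2) - ((1/2)*sqrt(7))*i) = -((1363/27489)*sqrt(7))*i, so the residue is -((1363/27489)*sqrt(7))*i.
The branch terms are analytic at (-1/2) + ((1/2)*sqrt(7))*i and contribute nothing to the residue; only the rational part matters.
The factor κ**2 + κ + 2 splits as (κ - a)(κ - a') with a = (-1/2) + ((1/2)*sqrt(7))*i, a' = (-1/2) - ((1/2)*sqrt(7))*i. At the order-2 pole a set g(κ) = (κ - a)^2*(rational part) = [-13*κ/33 - 24/17] / (κ - a')^2.
Order-2 pole: residue = g'(a); g'((-1/2) + ((1/2)*sqrt(7))*i) = ((1363/27489)*sqrt(7))*i, so the residue is ((1363/27489)*sqrt(7))*i.
List the singular points by increasing real part (a conjugate pair: the negative imaginary part first).

Radius of convergence at 0: 1/9.
At (-1/2) - ((1/2)*sqrt(7))*i: a pole of order 2; residue -((1363/27489)*sqrt(7))*i.
At (-1/2) + ((1/2)*sqrt(7))*i: a pole of order 2; residue ((1363/27489)*sqrt(7))*i.
At -1/9: an algebraic (square-root) branch point.
At 5/8: an algebraic (square-root) branch point.


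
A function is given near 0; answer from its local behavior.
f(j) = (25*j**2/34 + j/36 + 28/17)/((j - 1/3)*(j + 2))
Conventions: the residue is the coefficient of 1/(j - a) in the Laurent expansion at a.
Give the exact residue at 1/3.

At the order-1 pole 1/3 set g(j) = (j - (1/3))*f(j) = (25*j**2/34 + j/36 + 28/17)/(j + 2).
Simple pole: residue = g(a) at a = 1/3, which is 3191/4284.

The residue is 3191/4284.


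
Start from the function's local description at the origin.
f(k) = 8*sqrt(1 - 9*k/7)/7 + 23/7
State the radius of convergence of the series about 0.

The radius of convergence is 7/9.

Branch term (8/7)*sqrt(1 - k/(7/9)): its argument vanishes at k = 7/9, a square-root branch point, modulus 7/9.
The radius of convergence is the smallest modulus among the singular points: 7/9.


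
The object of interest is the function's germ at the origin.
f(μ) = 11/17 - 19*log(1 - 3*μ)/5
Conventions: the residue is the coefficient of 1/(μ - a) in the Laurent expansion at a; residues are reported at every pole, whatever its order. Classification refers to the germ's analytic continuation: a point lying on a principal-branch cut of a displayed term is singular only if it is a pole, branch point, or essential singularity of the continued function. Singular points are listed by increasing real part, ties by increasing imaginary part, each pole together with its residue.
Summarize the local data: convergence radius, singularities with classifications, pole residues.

Branch term (-19/5)*log(1 - μ/(1/3)): its argument vanishes at μ = 1/3, a logarithmic branch point, modulus 1/3.
The radius of convergence is the smallest modulus among the singular points: 1/3.

Radius of convergence at 0: 1/3.
At 1/3: a logarithmic branch point.


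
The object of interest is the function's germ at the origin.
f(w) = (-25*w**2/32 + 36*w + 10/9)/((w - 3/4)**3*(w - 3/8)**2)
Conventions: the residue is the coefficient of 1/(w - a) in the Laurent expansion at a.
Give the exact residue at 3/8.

The residue is -697762/243.

At the order-2 pole 3/8 set g(w) = (w - (3/8))^2*f(w) = (-25*w**2/32 + 36*w + 10/9)/(w - 3/4)**3.
Order-2 pole: residue = g'(a); g'(3/8) = -697762/243, so the residue is -697762/243.


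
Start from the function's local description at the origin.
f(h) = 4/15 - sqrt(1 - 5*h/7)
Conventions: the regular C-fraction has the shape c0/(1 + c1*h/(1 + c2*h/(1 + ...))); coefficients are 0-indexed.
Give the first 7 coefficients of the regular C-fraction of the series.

Taylor coefficients (expand at 0): a_0 = -11/15, a_1 = 5/14, a_2 = 25/392, a_3 = 125/5488, a_4 = 3125/307328, a_5 = 3125/614656, a_6 = 46875/17210368.
c0 = a_0 = -11/15. Peel one level at a time: if S = 1 + c*h/S' with S'(0) = 1, then c is the h-coefficient of S and S' = c*h/(S - 1).
S_1 = c0/f = 1 + (75/154)*h + (15375/47432)*h^2 + ...; c1 = 75/154.
S_2 = c1*h/(S_1 - 1) = 1 + (-205/308)*h + (-25/784)*h^2 + ...; c2 = -205/308.
S_3 = c2*h/(S_2 - 1) = 1 + (-55/1148)*h + (-19525/1317904)*h^2 + ...; c3 = -55/1148.
S_4 = c3*h/(S_3 - 1) = 1 + (-355/1148)*h + (-25/784)*h^2 + ...; c4 = -355/1148.
S_5 = c4*h/(S_4 - 1) = 1 + (-205/1988)*h + (-103525/3952144)*h^2 + ...; c5 = -205/1988.
S_6 = c5*h/(S_5 - 1) = 1 + (-505/1988)*h + ...; c6 = -505/1988.

The regular C-fraction coefficients are [-11/15, 75/154, -205/308, -55/1148, -355/1148, -205/1988, -505/1988].


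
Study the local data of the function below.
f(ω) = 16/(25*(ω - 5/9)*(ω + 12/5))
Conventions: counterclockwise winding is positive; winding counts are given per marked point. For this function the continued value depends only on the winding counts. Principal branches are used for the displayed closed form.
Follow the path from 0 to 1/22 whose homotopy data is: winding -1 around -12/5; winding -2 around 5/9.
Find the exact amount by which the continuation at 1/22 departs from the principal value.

Continued minus principal equals 0.

The function is rational, hence single-valued: continuing it around any pole returns the same value, so the difference is 0.


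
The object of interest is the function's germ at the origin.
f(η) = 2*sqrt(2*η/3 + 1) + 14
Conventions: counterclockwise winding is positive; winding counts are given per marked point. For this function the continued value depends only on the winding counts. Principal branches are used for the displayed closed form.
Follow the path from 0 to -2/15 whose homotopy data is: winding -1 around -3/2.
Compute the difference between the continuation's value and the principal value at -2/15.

Continued minus principal equals -(4/15)*sqrt(205).

The rational part is single-valued and drops out of the difference; each branch term changes only by its own monodromy.
(2)*sqrt(1 - η/(-3/2)): winding -1 is odd, the square root flips sign, contributing -2*(2)*sqrt(1 - (-2/15)/(-3/2)) = -2*(2)*sqrt(41/45) = -(4/15)*sqrt(205).
Summing the contributions at η = -2/15 gives -(4/15)*sqrt(205).


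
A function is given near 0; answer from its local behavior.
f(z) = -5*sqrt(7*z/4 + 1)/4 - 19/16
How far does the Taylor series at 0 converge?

Branch term (-5/4)*sqrt(1 - z/(-4/7)): its argument vanishes at z = -4/7, a square-root branch point, modulus 4/7.
The radius of convergence is the smallest modulus among the singular points: 4/7.

The radius of convergence is 4/7.


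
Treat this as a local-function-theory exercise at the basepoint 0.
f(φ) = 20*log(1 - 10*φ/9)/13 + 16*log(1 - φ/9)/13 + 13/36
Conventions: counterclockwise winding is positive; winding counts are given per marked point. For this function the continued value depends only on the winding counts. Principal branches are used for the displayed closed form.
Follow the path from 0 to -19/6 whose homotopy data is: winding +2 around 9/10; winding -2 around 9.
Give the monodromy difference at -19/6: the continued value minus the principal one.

The rational part is single-valued and drops out of the difference; each branch term changes only by its own monodromy.
(16/13)*log(1 - φ/(9)): each positive loop around 9 adds 2*pi*i to the log, so winding -2 contributes (16/13)*(-2)*2*pi*i = -(64/13)*pi*i.
(20/13)*log(1 - φ/(9/10)): each positive loop around 9/10 adds 2*pi*i to the log, so winding +2 contributes (20/13)*(2)*2*pi*i = (80/13)*pi*i.
Summing the contributions at φ = -19/6 gives (16/13)*pi*i.

Continued minus principal equals (16/13)*pi*i.


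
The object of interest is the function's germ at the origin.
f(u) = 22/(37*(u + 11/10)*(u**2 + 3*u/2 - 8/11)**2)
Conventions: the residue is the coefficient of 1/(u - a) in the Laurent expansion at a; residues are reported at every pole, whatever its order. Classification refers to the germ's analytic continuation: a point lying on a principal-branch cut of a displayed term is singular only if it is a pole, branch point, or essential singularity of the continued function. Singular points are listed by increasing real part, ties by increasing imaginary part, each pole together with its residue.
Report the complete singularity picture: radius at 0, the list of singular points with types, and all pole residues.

Radius of convergence at 0: -3/4 + (1/44)*sqrt(2497).
At -3/4 - (1/44)*sqrt(2497): a pole of order 2; residue -831875/3812517 - (384000155/196455188493)*sqrt(2497).
At -11/10: a pole of order 1; residue 1663750/3812517.
At -3/4 + (1/44)*sqrt(2497): a pole of order 2; residue -831875/3812517 + (384000155/196455188493)*sqrt(2497).

Denominator factor (u + 11/10): pole of order 1 at -11/10, modulus 11/10.
Denominator factor (u**2 + 3*u/2 - 8/11)^2: discriminant 227/44, real irrational roots -3/4 + (1/44)*sqrt(2497) and -3/4 - (1/44)*sqrt(2497); poles of order 2, moduli -3/4 + (1/44)*sqrt(2497) and 3/4 + (1/44)*sqrt(2497).
The radius of convergence is the smallest modulus among the singular points: -3/4 + (1/44)*sqrt(2497).
The factor u**2 + 3*u/2 - 8/11 splits as (u - a)(u - a') with a = -3/4 - (1/44)*sqrt(2497), a' = -3/4 + (1/44)*sqrt(2497). At the order-2 pole a set g(u) = (u - a)^2*f(u) = [22/(37*(u + 11/10))] / (u - a')^2.
Order-2 pole: residue = g'(a); g'(-3/4 - (1/44)*sqrt(2497)) = -831875/3812517 - (384000155/196455188493)*sqrt(2497), so the residue is -831875/3812517 - (384000155/196455188493)*sqrt(2497).
At the order-1 pole -11/10 set g(u) = (u - (-11/10))*f(u) = 22/(37*(u**2 + 3*u/2 - 8/11)**2).
Simple pole: residue = g(a) at a = -11/10, which is 1663750/3812517.
The factor u**2 + 3*u/2 - 8/11 splits as (u - a)(u - a') with a = -3/4 + (1/44)*sqrt(2497), a' = -3/4 - (1/44)*sqrt(2497). At the order-2 pole a set g(u) = (u - a)^2*f(u) = [22/(37*(u + 11/10))] / (u - a')^2.
Order-2 pole: residue = g'(a); g'(-3/4 + (1/44)*sqrt(2497)) = -831875/3812517 + (384000155/196455188493)*sqrt(2497), so the residue is -831875/3812517 + (384000155/196455188493)*sqrt(2497).
List the singular points by increasing real part (a conjugate pair: the negative imaginary part first).


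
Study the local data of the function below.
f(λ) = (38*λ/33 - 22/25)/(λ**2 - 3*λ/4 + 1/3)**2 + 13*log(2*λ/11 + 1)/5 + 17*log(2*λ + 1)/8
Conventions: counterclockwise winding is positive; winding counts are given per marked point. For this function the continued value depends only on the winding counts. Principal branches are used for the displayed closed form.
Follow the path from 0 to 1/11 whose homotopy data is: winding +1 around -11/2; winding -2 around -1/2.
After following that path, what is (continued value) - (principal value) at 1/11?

The rational part is single-valued and drops out of the difference; each branch term changes only by its own monodromy.
(17/8)*log(1 - λ/(-1/2)): each positive loop around -1/2 adds 2*pi*i to the log, so winding -2 contributes (17/8)*(-2)*2*pi*i = -(17/2)*pi*i.
(13/5)*log(1 - λ/(-11/2)): each positive loop around -11/2 adds 2*pi*i to the log, so winding +1 contributes (13/5)*(1)*2*pi*i = (26/5)*pi*i.
Summing the contributions at λ = 1/11 gives -(33/10)*pi*i.

Continued minus principal equals -(33/10)*pi*i.


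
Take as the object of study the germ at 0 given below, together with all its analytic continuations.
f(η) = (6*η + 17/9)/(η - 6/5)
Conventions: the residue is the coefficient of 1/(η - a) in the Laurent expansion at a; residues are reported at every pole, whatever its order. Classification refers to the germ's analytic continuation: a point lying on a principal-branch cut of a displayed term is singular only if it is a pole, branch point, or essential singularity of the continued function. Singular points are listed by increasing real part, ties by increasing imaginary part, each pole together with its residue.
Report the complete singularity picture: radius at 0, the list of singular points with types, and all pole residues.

Radius of convergence at 0: 6/5.
At 6/5: a pole of order 1; residue 409/45.

Denominator factor (η - 6/5): pole of order 1 at 6/5, modulus 6/5.
The radius of convergence is the smallest modulus among the singular points: 6/5.
At the order-1 pole 6/5 set g(η) = (η - (6/5))*f(η) = 6*η + 17/9.
Simple pole: residue = g(a) at a = 6/5, which is 409/45.


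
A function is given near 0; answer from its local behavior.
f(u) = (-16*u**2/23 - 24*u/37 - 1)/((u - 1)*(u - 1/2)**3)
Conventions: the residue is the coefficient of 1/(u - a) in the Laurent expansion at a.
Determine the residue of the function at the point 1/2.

At the order-3 pole 1/2 set g(u) = (u - (1/2))^3*f(u) = (-16*u**2/23 - 24*u/37 - 1)/(u - 1).
Order-3 pole: residue = g''(a)/2; g''(1/2) = 31920/851, so the residue is 15960/851.

The residue is 15960/851.


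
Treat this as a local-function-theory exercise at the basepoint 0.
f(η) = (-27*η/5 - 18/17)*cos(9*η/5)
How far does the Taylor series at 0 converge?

The radius of convergence is infinite.

The factor cos(9*η/5) is entire and contributes no finite singular point.
The polynomial part has no poles.
No finite singular points: the Taylor series at 0 converges everywhere.


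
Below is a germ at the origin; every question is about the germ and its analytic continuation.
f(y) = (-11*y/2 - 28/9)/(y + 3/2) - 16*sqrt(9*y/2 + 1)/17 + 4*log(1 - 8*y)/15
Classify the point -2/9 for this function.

The term (-16/17)*sqrt(1 - y/(-2/9)) has argument 1 - -2/9/(-2/9) = 0 at -2/9: a square-root (algebraic, two-sheeted) branch point; the remaining terms are analytic or single-valued there.

The point is an algebraic (square-root) branch point.


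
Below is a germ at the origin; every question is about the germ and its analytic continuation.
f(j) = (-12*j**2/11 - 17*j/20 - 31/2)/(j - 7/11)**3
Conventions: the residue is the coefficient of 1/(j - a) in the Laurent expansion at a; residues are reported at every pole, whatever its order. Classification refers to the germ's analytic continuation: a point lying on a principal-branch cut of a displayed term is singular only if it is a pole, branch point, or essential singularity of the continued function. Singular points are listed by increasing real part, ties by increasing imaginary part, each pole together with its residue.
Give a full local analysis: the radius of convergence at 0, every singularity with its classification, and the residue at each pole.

Denominator factor (j - 7/11)^3: pole of order 3 at 7/11, modulus 7/11.
The radius of convergence is the smallest modulus among the singular points: 7/11.
At the order-3 pole 7/11 set g(j) = (j - (7/11))^3*f(j) = -12*j**2/11 - 17*j/20 - 31/2.
Order-3 pole: residue = g''(a)/2; g''(7/11) = -24/11, so the residue is -12/11.

Radius of convergence at 0: 7/11.
At 7/11: a pole of order 3; residue -12/11.


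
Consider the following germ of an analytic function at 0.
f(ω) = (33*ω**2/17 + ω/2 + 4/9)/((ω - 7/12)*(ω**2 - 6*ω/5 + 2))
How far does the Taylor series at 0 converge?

The radius of convergence is 7/12.

Denominator factor (ω**2 - 6*ω/5 + 2): discriminant -164/25, complex-conjugate roots (3/5) + ((1/5)*sqrt(41))*i and (3/5) - ((1/5)*sqrt(41))*i; poles of order 1, moduli sqrt(2) and sqrt(2).
Denominator factor (ω - 7/12): pole of order 1 at 7/12, modulus 7/12.
The radius of convergence is the smallest modulus among the singular points: 7/12.


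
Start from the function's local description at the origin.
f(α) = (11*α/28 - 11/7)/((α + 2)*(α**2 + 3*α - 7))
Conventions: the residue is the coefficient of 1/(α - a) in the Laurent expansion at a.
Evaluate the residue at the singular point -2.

The residue is 11/42.

At the order-1 pole -2 set g(α) = (α - (-2))*f(α) = (11*α/28 - 11/7)/(α**2 + 3*α - 7).
Simple pole: residue = g(a) at a = -2, which is 11/42.


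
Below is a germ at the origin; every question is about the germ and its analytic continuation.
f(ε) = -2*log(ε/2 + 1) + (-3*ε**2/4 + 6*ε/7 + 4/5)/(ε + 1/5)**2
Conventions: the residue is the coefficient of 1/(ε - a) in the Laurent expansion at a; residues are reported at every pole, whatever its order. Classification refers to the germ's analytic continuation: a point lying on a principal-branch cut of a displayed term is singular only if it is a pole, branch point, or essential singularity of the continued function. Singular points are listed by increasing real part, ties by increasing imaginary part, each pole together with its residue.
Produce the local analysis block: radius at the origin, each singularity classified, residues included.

Denominator factor (ε + 1/5)^2: pole of order 2 at -1/5, modulus 1/5.
Branch term (-2)*log(1 - ε/(-2)): its argument vanishes at ε = -2, a logarithmic branch point, modulus 2.
The radius of convergence is the smallest modulus among the singular points: 1/5.
The branch term is analytic at -1/5 and contributes nothing to the residue; only the rational part matters.
At the order-2 pole -1/5 set g(ε) = (ε - (-1/5))^2*(rational part) = -3*ε**2/4 + 6*ε/7 + 4/5.
Order-2 pole: residue = g'(a); g'(-1/5) = 81/70, so the residue is 81/70.
List the singular points by increasing real part (a conjugate pair: the negative imaginary part first).

Radius of convergence at 0: 1/5.
At -2: a logarithmic branch point.
At -1/5: a pole of order 2; residue 81/70.


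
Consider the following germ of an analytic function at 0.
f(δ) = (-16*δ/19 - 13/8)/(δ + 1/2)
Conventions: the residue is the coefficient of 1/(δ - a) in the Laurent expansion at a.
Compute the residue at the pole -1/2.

At the order-1 pole -1/2 set g(δ) = (δ - (-1/2))*f(δ) = -16*δ/19 - 13/8.
Simple pole: residue = g(a) at a = -1/2, which is -183/152.

The residue is -183/152.


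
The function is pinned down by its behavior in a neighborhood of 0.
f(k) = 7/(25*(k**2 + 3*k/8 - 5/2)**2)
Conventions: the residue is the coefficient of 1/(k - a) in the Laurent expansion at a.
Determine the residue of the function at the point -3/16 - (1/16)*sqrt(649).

The factor k**2 + 3*k/8 - 5/2 splits as (k - a)(k - a') with a = -3/16 - (1/16)*sqrt(649), a' = -3/16 + (1/16)*sqrt(649). At the order-2 pole a set g(k) = (k - a)^2*f(k) = [7/25] / (k - a')^2.
Order-2 pole: residue = g'(a); g'(-3/16 - (1/16)*sqrt(649)) = (7168/10530025)*sqrt(649), so the residue is (7168/10530025)*sqrt(649).

The residue is (7168/10530025)*sqrt(649).


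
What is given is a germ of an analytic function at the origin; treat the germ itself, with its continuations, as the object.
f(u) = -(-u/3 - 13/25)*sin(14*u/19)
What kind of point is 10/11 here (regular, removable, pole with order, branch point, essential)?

There is no denominator, hence no pole anywhere.
The factor -sin(14*u/19) is entire.
So the germ continues analytically to 10/11.

The point is a regular point.


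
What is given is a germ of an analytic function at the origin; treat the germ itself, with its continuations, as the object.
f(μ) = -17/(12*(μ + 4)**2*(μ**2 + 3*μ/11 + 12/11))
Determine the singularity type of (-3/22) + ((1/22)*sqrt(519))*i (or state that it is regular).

The denominator factor μ**2 + 3*μ/11 + 12/11 vanishes at (-3/22) + ((1/22)*sqrt(519))*i and appears to the power 1; the numerator there equals -17/12, nonzero, and no other factor vanishes.
Hence a pole whose order is the multiplicity, 1.

The point is a pole of order 1.


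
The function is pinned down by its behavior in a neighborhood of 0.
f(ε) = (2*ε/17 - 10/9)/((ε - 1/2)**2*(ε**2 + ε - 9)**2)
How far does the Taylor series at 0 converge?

Denominator factor (ε**2 + ε - 9)^2: discriminant 37, real irrational roots -1/2 + (1/2)*sqrt(37) and -1/2 - (1/2)*sqrt(37); poles of order 2, moduli -1/2 + (1/2)*sqrt(37) and 1/2 + (1/2)*sqrt(37).
Denominator factor (ε - 1/2)^2: pole of order 2 at 1/2, modulus 1/2.
The radius of convergence is the smallest modulus among the singular points: 1/2.

The radius of convergence is 1/2.


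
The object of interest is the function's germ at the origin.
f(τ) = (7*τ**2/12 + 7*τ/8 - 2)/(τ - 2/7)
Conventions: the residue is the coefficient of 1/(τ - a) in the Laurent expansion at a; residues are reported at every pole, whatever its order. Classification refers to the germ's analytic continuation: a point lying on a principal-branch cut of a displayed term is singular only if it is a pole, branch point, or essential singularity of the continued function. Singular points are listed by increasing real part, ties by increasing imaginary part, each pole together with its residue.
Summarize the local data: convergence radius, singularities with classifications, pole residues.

Radius of convergence at 0: 2/7.
At 2/7: a pole of order 1; residue -143/84.

Denominator factor (τ - 2/7): pole of order 1 at 2/7, modulus 2/7.
The radius of convergence is the smallest modulus among the singular points: 2/7.
At the order-1 pole 2/7 set g(τ) = (τ - (2/7))*f(τ) = 7*τ**2/12 + 7*τ/8 - 2.
Simple pole: residue = g(a) at a = 2/7, which is -143/84.


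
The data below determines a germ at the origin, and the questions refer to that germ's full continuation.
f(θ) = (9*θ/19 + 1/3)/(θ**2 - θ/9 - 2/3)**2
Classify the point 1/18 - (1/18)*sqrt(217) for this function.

The point is a pole of order 2.

The denominator factor θ**2 - θ/9 - 2/3 vanishes at 1/18 - (1/18)*sqrt(217) and appears to the power 2; the numerator there equals 41/114 - (1/38)*sqrt(217), nonzero, and no other factor vanishes.
Hence a pole whose order is the multiplicity, 2.


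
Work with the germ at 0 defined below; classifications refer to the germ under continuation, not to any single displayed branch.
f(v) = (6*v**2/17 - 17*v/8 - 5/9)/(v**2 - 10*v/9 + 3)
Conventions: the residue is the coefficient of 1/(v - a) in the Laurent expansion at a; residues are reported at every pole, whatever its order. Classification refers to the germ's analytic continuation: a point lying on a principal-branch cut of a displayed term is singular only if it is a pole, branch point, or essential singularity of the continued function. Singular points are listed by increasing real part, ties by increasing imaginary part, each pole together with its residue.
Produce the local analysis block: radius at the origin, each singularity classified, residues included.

Radius of convergence at 0: sqrt(3).
At (5/9) - ((1/9)*sqrt(218))*i: a pole of order 1; residue (-707/816) - ((9463/177888)*sqrt(218))*i.
At (5/9) + ((1/9)*sqrt(218))*i: a pole of order 1; residue (-707/816) + ((9463/177888)*sqrt(218))*i.

Denominator factor (v**2 - 10*v/9 + 3): discriminant -872/81, complex-conjugate roots (5/9) + ((1/9)*sqrt(218))*i and (5/9) - ((1/9)*sqrt(218))*i; poles of order 1, moduli sqrt(3) and sqrt(3).
The radius of convergence is the smallest modulus among the singular points: sqrt(3).
The factor v**2 - 10*v/9 + 3 splits as (v - a)(v - a') with a = (5/9) - ((1/9)*sqrt(218))*i, a' = (5/9) + ((1/9)*sqrt(218))*i. At the order-1 pole a set g(v) = (v - a)*f(v) = [6*v**2/17 - 17*v/8 - 5/9] / (v - a').
Simple pole: residue = g(a) at a = (5/9) - ((1/9)*sqrt(218))*i, which is (-707/816) - ((9463/177888)*sqrt(218))*i.
The factor v**2 - 10*v/9 + 3 splits as (v - a)(v - a') with a = (5/9) + ((1/9)*sqrt(218))*i, a' = (5/9) - ((1/9)*sqrt(218))*i. At the order-1 pole a set g(v) = (v - a)*f(v) = [6*v**2/17 - 17*v/8 - 5/9] / (v - a').
Simple pole: residue = g(a) at a = (5/9) + ((1/9)*sqrt(218))*i, which is (-707/816) + ((9463/177888)*sqrt(218))*i.
List the singular points by increasing real part (a conjugate pair: the negative imaginary part first).


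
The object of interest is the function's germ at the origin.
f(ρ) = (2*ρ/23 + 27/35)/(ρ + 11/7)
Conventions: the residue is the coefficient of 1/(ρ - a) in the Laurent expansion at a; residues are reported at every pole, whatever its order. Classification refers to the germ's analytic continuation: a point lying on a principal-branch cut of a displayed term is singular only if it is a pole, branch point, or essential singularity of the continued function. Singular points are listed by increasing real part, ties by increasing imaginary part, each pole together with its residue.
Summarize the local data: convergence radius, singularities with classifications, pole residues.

Denominator factor (ρ + 11/7): pole of order 1 at -11/7, modulus 11/7.
The radius of convergence is the smallest modulus among the singular points: 11/7.
At the order-1 pole -11/7 set g(ρ) = (ρ - (-11/7))*f(ρ) = 2*ρ/23 + 27/35.
Simple pole: residue = g(a) at a = -11/7, which is 73/115.

Radius of convergence at 0: 11/7.
At -11/7: a pole of order 1; residue 73/115.


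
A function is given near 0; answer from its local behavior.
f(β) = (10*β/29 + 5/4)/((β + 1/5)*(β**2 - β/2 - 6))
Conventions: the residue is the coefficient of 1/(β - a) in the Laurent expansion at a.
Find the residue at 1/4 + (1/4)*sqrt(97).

The factor β**2 - β/2 - 6 splits as (β - a)(β - a') with a = 1/4 + (1/4)*sqrt(97), a' = 1/4 - (1/4)*sqrt(97). At the order-1 pole a set g(β) = (β - a)*f(β) = [(10*β/29 + 5/4)/(β + 1/5)] / (β - a').
Simple pole: residue = g(a) at a = 1/4 + (1/4)*sqrt(97), which is 3425/33988 + (17275/3296836)*sqrt(97).

The residue is 3425/33988 + (17275/3296836)*sqrt(97).


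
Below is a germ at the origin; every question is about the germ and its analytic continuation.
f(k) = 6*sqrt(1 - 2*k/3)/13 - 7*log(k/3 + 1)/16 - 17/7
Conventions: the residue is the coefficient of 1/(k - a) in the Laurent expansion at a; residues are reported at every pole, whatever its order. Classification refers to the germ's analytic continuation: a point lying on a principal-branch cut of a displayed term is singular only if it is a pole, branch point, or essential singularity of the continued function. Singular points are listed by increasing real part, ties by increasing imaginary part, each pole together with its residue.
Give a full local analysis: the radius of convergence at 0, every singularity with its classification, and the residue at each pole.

Radius of convergence at 0: 3/2.
At -3: a logarithmic branch point.
At 3/2: an algebraic (square-root) branch point.

Branch term (6/13)*sqrt(1 - k/(3/2)): its argument vanishes at k = 3/2, a square-root branch point, modulus 3/2.
Branch term (-7/16)*log(1 - k/(-3)): its argument vanishes at k = -3, a logarithmic branch point, modulus 3.
The radius of convergence is the smallest modulus among the singular points: 3/2.
List the singular points by increasing real part (a conjugate pair: the negative imaginary part first).


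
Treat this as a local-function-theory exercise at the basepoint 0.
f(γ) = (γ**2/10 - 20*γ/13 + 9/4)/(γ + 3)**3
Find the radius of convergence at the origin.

Denominator factor (γ + 3)^3: pole of order 3 at -3, modulus 3.
The radius of convergence is the smallest modulus among the singular points: 3.

The radius of convergence is 3.


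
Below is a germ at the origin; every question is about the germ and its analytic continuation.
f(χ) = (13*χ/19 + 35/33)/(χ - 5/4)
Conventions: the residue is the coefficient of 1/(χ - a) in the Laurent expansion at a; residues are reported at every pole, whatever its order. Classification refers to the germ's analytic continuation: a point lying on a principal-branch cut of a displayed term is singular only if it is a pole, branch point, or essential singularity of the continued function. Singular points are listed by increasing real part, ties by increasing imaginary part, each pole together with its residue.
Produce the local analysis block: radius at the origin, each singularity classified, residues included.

Denominator factor (χ - 5/4): pole of order 1 at 5/4, modulus 5/4.
The radius of convergence is the smallest modulus among the singular points: 5/4.
At the order-1 pole 5/4 set g(χ) = (χ - (5/4))*f(χ) = 13*χ/19 + 35/33.
Simple pole: residue = g(a) at a = 5/4, which is 4805/2508.

Radius of convergence at 0: 5/4.
At 5/4: a pole of order 1; residue 4805/2508.


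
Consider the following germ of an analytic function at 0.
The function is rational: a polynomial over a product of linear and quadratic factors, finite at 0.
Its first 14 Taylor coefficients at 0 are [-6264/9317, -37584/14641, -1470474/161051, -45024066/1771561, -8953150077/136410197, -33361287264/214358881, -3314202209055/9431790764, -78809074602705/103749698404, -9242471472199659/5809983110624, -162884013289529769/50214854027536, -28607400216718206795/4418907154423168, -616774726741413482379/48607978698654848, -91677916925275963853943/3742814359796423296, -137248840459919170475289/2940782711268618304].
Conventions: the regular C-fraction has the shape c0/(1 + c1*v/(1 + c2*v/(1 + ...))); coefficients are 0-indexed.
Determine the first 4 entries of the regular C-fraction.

The regular C-fraction coefficients are [-6264/9317, -42/11, 23/88, -5809/552].

Taylor coefficients (read off): a_0 = -6264/9317, a_1 = -37584/14641, a_2 = -1470474/161051, a_3 = -45024066/1771561.
c0 = a_0 = -6264/9317. Peel one level at a time: if S = 1 + c*v/S' with S'(0) = 1, then c is the v-coefficient of S and S' = c*v/(S - 1).
S_1 = c0/f = 1 + (-42/11)*v + (483/484)*v^2 + ...; c1 = -42/11.
S_2 = c1*v/(S_1 - 1) = 1 + (23/88)*v + (5809/2112)*v^2 + ...; c2 = 23/88.
S_3 = c2*v/(S_2 - 1) = 1 + (-5809/552)*v + ...; c3 = -5809/552.


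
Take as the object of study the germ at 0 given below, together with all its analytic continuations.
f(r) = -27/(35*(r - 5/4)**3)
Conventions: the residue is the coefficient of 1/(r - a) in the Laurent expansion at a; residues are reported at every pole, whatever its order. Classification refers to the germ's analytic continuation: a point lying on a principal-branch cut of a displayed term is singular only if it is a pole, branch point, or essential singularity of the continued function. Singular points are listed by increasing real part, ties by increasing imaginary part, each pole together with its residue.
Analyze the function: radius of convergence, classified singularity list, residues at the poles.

Denominator factor (r - 5/4)^3: pole of order 3 at 5/4, modulus 5/4.
The radius of convergence is the smallest modulus among the singular points: 5/4.
At the order-3 pole 5/4 set g(r) = (r - (5/4))^3*f(r) = -27/35.
Order-3 pole: residue = g''(a)/2; g''(5/4) = 0, so the residue is 0.

Radius of convergence at 0: 5/4.
At 5/4: a pole of order 3; residue 0.


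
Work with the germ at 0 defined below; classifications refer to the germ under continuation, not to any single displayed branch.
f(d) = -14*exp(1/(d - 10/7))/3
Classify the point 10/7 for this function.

The point is an essential singularity.

The exponent 1/(d - (10/7)) has a pole at 10/7, so exp(1/(d - (10/7))) takes every nonzero value near it: an essential singularity (not a pole of any order).


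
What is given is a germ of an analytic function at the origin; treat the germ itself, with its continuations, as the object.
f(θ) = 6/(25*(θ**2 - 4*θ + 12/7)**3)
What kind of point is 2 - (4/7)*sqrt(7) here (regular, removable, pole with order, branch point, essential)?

The denominator factor θ**2 - 4*θ + 12/7 vanishes at 2 - (4/7)*sqrt(7) and appears to the power 3; the numerator there equals 6/25, nonzero, and no other factor vanishes.
Hence a pole whose order is the multiplicity, 3.

The point is a pole of order 3.


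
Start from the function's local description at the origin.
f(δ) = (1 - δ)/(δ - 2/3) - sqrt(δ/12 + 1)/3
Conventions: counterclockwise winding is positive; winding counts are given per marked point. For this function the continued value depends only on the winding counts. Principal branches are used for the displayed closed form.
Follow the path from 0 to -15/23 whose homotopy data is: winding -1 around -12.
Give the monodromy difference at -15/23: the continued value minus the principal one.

Continued minus principal equals (1/69)*sqrt(2001).

The rational part is single-valued and drops out of the difference; each branch term changes only by its own monodromy.
(-1/3)*sqrt(1 - δ/(-12)): winding -1 is odd, the square root flips sign, contributing -2*(-1/3)*sqrt(1 - (-15/23)/(-12)) = -2*(-1/3)*sqrt(87/92) = (1/69)*sqrt(2001).
Summing the contributions at δ = -15/23 gives (1/69)*sqrt(2001).


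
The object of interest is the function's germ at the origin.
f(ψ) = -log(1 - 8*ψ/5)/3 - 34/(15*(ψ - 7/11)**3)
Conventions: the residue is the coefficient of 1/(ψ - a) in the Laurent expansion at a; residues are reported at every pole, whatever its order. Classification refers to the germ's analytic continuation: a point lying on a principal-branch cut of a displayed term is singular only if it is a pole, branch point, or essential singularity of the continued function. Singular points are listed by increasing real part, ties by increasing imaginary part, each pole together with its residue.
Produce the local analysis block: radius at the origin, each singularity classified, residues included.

Denominator factor (ψ - 7/11)^3: pole of order 3 at 7/11, modulus 7/11.
Branch term (-1/3)*log(1 - ψ/(5/8)): its argument vanishes at ψ = 5/8, a logarithmic branch point, modulus 5/8.
The radius of convergence is the smallest modulus among the singular points: 5/8.
The branch term is analytic at 7/11 and contributes nothing to the residue; only the rational part matters.
At the order-3 pole 7/11 set g(ψ) = (ψ - (7/11))^3*(rational part) = -34/15.
Order-3 pole: residue = g''(a)/2; g''(7/11) = 0, so the residue is 0.
List the singular points by increasing real part (a conjugate pair: the negative imaginary part first).

Radius of convergence at 0: 5/8.
At 5/8: a logarithmic branch point.
At 7/11: a pole of order 3; residue 0.
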